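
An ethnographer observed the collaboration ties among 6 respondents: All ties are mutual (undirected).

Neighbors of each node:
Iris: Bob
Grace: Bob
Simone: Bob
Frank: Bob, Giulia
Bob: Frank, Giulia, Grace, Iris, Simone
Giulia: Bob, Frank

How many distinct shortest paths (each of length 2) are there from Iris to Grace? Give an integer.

The shortest distance is 2, and the only length-2 path is Iris–Bob–Grace. So there is exactly 1 shortest path.

1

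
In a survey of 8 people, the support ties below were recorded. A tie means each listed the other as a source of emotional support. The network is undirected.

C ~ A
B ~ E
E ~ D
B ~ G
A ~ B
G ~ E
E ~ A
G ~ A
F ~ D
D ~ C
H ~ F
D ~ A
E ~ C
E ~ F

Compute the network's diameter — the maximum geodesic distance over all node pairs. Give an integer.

Eccentricity of each node (its greatest distance to any other): A:3, B:3, C:3, D:2, E:2, F:2, G:3, H:3.
The maximum eccentricity is 3, realized for instance by the pair H–B via H – F – E – B. So the diameter is 3.

3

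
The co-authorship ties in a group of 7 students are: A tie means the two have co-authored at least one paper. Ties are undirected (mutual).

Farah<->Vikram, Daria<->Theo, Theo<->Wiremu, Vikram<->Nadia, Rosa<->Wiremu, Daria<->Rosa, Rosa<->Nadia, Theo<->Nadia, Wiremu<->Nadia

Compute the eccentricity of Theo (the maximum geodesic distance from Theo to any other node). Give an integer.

Distances from Theo: Daria:1, Farah:3, Nadia:1, Rosa:2, Vikram:2, Wiremu:1.
The largest is 3 (to Farah), so the eccentricity of Theo is 3.

3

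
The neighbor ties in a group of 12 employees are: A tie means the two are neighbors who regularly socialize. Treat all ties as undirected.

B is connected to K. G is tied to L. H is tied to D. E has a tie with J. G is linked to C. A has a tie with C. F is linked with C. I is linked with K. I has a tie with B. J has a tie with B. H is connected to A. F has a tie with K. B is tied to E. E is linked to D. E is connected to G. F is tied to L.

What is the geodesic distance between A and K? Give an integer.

3

One shortest route is A – C – F – K, which uses 3 edges, and at distance 2 from A we only reach {D, F, G}, which does not include K. So d(A,K) = 3.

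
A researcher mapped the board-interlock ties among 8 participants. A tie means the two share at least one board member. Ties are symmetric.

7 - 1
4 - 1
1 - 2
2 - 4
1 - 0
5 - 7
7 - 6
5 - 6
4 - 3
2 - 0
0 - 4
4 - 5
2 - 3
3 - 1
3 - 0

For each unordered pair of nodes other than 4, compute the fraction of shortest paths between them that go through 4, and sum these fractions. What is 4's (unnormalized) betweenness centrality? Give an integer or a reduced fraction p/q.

5

Pairs whose geodesics pass through 4 — 6–2: 1/2; 6–0: 1/2; 6–3: 1/2; 5–1: 1/2; 5–2: 1; 5–0: 1; 5–3: 1.
All other pairs contribute 0.
Summing the contributions gives betweenness(4) = 5.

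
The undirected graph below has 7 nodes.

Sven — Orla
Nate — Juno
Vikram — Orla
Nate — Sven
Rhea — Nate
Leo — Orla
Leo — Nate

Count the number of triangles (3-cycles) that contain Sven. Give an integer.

0

Sven's neighbors are Nate and Orla, but none of them are tied to each other, so no triangle contains Sven.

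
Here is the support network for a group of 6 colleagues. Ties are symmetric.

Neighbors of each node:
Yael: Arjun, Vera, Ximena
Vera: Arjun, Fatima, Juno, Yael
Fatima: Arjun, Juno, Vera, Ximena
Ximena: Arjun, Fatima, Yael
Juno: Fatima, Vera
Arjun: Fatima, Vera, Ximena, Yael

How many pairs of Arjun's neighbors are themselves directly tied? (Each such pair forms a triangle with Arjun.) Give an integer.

Arjun's neighbors: Fatima, Vera, Ximena, and Yael.
Neighbor pairs that are themselves tied: Arjun–Fatima–Vera; Arjun–Fatima–Ximena; Arjun–Vera–Yael; Arjun–Ximena–Yael. Each forms one triangle with Arjun, for 4 in total.

4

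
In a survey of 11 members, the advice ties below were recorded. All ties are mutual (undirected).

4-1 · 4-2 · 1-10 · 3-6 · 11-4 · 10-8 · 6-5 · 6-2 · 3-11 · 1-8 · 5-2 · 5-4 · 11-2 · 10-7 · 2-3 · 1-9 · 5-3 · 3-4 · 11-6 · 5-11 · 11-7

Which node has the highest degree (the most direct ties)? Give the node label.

Degrees — 1:4, 2:5, 3:5, 4:5, 5:5, 6:4, 7:2, 8:2, 9:1, 10:3, 11:6.
The maximum is 6, attained only by 11.

11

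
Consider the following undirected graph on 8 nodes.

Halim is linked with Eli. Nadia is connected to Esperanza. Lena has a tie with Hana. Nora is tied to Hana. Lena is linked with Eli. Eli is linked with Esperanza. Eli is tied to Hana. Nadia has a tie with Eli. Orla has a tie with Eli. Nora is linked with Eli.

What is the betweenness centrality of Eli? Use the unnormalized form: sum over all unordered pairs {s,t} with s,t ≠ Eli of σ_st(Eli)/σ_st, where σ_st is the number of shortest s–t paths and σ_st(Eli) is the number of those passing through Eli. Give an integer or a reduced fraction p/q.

Pairs whose geodesics pass through Eli — Hana–Orla: 1; Hana–Esperanza: 1; Hana–Halim: 1; Hana–Nadia: 1; Orla–Esperanza: 1; Orla–Halim: 1; Orla–Lena: 1; Orla–Nadia: 1; Orla–Nora: 1; Esperanza–Halim: 1; Esperanza–Lena: 1; Esperanza–Nora: 1; Halim–Lena: 1; Halim–Nadia: 1 … (+4 more pairs).
All other pairs contribute 0.
Summing the contributions gives betweenness(Eli) = 35/2.

35/2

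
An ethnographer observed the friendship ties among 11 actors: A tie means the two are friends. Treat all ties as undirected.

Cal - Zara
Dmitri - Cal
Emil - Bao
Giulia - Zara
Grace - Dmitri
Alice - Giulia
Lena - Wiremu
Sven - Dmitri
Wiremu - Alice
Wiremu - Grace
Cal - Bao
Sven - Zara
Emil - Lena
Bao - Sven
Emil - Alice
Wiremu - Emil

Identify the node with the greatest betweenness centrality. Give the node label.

Emil

Unnormalized betweenness of each node: Alice:37/6, Bao:49/6, Cal:49/12, Dmitri:5, Emil:113/12, Giulia:23/6, Grace:13/3, Lena:0, Sven:49/12, Wiremu:95/12, Zara:5.
Emil has the largest value, 113/12, making it the main broker — the node through which the most shortest paths run.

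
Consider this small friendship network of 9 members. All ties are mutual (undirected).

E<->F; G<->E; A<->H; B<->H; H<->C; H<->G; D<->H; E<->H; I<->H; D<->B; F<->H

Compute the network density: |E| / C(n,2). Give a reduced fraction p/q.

11/36

There are 11 edges and 9 nodes, so the maximum possible is C(9,2) = 36.
Density = 11/36.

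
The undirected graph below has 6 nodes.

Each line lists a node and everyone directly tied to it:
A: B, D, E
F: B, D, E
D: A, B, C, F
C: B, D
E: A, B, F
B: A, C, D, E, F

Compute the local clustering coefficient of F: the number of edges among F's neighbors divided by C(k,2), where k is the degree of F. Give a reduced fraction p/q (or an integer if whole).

2/3

F's neighbors: B, D, and E (k = 3).
Possible neighbor pairs: C(3,2) = 3. Edges among them: B–D, B–E → e = 2.
Clustering(F) = 2/3.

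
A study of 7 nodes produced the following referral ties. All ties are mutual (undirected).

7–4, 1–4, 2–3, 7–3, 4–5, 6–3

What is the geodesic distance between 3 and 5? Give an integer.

One shortest route is 3 – 7 – 4 – 5, which uses 3 edges, and at distance 2 from 3 we only reach {4}, which does not include 5. So d(3,5) = 3.

3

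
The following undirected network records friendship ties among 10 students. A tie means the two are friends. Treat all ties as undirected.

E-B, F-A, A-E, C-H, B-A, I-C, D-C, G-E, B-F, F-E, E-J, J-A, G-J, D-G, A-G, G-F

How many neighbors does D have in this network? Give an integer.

2

D is directly tied to C and G. That is 2 neighbors, so the degree of D is 2.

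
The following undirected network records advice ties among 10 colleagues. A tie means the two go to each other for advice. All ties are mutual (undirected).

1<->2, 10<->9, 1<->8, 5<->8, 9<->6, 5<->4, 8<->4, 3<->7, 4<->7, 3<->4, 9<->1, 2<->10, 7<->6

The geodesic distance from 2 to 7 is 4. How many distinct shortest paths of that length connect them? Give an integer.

3

The shortest distance is 4. The length-4 paths are: 2–1–8–4–7; 2–1–9–6–7; 2–10–9–6–7.
That gives 3 distinct shortest paths.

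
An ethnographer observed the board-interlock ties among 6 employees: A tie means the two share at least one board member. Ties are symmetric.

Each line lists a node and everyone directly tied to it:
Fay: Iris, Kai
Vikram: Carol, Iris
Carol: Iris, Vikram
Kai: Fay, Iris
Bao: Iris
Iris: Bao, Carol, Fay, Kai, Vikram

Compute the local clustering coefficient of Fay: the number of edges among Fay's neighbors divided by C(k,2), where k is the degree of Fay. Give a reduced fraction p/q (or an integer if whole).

Fay's neighbors: Iris and Kai (k = 2).
Possible neighbor pairs: C(2,2) = 1. Edges among them: Iris–Kai → e = 1.
Clustering(Fay) = 1/1.

1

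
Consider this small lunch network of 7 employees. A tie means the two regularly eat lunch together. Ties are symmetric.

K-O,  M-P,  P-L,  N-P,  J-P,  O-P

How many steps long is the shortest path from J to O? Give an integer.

One shortest route is J – P – O, which uses 2 edges, and J and O are not directly tied, so nothing shorter exists. So d(J,O) = 2.

2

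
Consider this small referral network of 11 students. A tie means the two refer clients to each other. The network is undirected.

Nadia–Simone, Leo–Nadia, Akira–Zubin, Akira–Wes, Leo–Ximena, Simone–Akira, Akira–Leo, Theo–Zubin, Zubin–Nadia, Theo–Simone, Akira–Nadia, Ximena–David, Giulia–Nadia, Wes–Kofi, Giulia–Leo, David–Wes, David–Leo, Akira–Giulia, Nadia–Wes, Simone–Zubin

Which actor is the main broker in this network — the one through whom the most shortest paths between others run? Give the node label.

Unnormalized betweenness of each node: Akira:32/3, David:8/3, Giulia:0, Kofi:0, Leo:19/2, Nadia:32/3, Simone:4, Theo:0, Wes:23/2, Ximena:0, Zubin:4.
Wes has the largest value, 23/2, making it the main broker — the node through which the most shortest paths run.

Wes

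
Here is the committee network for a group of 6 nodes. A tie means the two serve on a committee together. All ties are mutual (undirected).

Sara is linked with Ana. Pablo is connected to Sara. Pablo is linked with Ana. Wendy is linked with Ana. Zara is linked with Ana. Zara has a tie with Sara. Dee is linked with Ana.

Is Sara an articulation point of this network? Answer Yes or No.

No

Even without Sara, every remaining node can still reach every other (the residual graph is connected), so Sara is not a cut vertex.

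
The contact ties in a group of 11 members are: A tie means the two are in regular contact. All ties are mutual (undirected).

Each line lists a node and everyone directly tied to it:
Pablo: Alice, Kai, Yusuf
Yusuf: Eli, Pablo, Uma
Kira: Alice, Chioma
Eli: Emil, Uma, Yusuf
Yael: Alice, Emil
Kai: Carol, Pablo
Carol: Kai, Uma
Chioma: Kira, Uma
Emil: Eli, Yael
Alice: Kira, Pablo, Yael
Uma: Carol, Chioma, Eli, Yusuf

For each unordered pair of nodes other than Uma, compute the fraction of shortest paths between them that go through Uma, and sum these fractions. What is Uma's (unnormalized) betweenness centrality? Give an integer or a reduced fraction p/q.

Pairs whose geodesics pass through Uma — Kai–Chioma: 1; Kai–Emil: 1/3; Kai–Eli: 1/2; Carol–Chioma: 1; Carol–Kira: 1; Carol–Yael: 1/2; Carol–Emil: 1; Carol–Eli: 1; Carol–Yusuf: 1; Chioma–Emil: 1; Chioma–Eli: 1; Chioma–Yusuf: 1; Chioma–Pablo: 1/2; Kira–Eli: 1 … (+1 more pairs).
All other pairs contribute 0.
Summing the contributions gives betweenness(Uma) = 37/3.

37/3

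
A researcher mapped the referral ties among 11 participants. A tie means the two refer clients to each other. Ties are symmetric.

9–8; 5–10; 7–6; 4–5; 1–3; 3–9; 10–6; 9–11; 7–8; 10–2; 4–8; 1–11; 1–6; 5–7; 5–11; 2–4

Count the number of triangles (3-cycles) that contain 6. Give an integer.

6's neighbors are 1, 7, and 10, but none of them are tied to each other, so no triangle contains 6.

0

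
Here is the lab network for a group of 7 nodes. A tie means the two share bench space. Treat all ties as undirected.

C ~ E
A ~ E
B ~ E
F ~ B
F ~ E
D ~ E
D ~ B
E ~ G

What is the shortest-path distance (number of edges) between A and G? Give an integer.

2

One shortest route is A – E – G, which uses 2 edges, and A and G are not directly tied, so nothing shorter exists. So d(A,G) = 2.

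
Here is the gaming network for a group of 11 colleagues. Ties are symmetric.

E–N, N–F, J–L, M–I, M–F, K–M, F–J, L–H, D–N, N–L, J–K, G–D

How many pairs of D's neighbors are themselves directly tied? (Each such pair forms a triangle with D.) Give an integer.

0

D's neighbors are G and N, but none of them are tied to each other, so no triangle contains D.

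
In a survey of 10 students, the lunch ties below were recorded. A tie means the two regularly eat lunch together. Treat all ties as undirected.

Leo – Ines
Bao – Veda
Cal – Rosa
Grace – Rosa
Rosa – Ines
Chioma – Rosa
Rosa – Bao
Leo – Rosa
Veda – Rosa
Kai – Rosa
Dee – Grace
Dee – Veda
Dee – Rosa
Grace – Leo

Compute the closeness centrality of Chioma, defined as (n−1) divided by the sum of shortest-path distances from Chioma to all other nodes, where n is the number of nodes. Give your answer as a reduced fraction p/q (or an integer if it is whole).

9/17

Distances from Chioma: Bao:2, Cal:2, Dee:2, Grace:2, Ines:2, Kai:2, Leo:2, Rosa:1, Veda:2. Sum = 17.
n = 10, so closeness = 9/17.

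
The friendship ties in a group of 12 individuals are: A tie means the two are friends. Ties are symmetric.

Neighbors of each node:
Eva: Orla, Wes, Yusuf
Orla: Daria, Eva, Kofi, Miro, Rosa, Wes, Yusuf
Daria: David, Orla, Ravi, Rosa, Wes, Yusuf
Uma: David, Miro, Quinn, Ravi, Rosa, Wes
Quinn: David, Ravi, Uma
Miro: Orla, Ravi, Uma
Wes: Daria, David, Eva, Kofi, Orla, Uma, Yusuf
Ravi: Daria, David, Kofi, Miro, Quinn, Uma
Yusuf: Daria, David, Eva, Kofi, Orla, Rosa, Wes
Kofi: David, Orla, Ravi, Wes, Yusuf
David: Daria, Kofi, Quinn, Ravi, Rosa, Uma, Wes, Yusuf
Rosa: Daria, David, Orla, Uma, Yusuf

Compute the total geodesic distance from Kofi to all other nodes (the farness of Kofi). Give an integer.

17

Distances from Kofi: Daria:2, David:1, Eva:2, Miro:2, Orla:1, Quinn:2, Ravi:1, Rosa:2, Uma:2, Wes:1, Yusuf:1.
Sum = 2 + 1 + 2 + 2 + 1 + 2 + 1 + 2 + 2 + 1 + 1 = 17.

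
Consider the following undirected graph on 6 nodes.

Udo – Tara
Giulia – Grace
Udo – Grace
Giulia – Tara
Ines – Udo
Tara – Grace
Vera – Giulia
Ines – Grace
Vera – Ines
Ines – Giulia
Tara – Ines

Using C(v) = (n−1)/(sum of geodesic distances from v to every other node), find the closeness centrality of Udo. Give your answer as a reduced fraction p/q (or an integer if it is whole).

5/7

Distances from Udo: Giulia:2, Grace:1, Ines:1, Tara:1, Vera:2. Sum = 7.
n = 6, so closeness = 5/7.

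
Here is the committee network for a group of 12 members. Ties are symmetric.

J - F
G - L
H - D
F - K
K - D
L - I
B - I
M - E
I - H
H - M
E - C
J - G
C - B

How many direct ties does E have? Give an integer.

2

E is directly tied to C and M. That is 2 neighbors, so the degree of E is 2.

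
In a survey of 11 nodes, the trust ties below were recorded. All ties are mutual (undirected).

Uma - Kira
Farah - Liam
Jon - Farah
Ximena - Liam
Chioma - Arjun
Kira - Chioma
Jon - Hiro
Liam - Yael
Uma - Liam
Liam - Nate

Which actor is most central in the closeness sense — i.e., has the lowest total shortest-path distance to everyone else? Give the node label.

Farness (sum of distances to all others) for each node — Arjun:43, Chioma:34, Farah:24, Hiro:40, Jon:31, Kira:27, Liam:19, Nate:28, Uma:22, Ximena:28, Yael:28.
The smallest farness is 19, for Liam, so Liam has the highest closeness.

Liam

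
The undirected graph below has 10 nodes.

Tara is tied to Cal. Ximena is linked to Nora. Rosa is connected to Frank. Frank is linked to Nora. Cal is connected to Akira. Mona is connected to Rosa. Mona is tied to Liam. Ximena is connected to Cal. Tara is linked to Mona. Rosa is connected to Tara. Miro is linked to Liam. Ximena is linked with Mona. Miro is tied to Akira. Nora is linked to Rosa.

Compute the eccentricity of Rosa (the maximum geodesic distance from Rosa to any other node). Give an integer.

3

Distances from Rosa: Akira:3, Cal:2, Frank:1, Liam:2, Miro:3, Mona:1, Nora:1, Tara:1, Ximena:2.
The largest is 3 (to Akira and Miro), so the eccentricity of Rosa is 3.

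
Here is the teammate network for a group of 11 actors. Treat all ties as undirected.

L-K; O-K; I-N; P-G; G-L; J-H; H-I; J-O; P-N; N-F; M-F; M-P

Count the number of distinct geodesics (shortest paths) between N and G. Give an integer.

1

The shortest distance is 2, and the only length-2 path is N–P–G. So there is exactly 1 shortest path.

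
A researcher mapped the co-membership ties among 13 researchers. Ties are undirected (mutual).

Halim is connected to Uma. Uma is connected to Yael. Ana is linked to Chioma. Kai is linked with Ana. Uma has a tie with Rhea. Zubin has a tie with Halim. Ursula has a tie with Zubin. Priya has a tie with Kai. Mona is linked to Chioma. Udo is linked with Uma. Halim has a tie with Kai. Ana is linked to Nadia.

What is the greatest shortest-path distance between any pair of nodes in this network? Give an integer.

6

Eccentricity of each node (its greatest distance to any other): Ana:4, Chioma:5, Halim:4, Kai:3, Mona:6, Nadia:5, Priya:4, Rhea:6, Udo:6, Uma:5, Ursula:6, Yael:6, Zubin:5.
The maximum eccentricity is 6, realized for instance by the pair Yael–Mona via Yael – Uma – Halim – Kai – Ana – Chioma – Mona. So the diameter is 6.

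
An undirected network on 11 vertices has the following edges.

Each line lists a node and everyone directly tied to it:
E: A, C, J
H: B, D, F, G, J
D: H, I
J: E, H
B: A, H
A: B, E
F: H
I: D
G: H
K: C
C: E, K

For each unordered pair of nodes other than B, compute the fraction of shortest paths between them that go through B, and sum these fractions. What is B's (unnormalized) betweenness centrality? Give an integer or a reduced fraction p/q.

Pairs whose geodesics pass through B — G–A: 1; H–A: 1; I–A: 1; A–D: 1; A–F: 1.
All other pairs contribute 0.
Summing the contributions gives betweenness(B) = 5.

5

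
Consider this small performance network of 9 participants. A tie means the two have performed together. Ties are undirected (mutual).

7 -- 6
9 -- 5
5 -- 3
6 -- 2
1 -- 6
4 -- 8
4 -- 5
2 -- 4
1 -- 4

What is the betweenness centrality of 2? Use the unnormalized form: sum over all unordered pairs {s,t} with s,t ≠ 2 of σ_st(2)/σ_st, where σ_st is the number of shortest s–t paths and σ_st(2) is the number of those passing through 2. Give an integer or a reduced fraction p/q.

5

Pairs whose geodesics pass through 2 — 3–6: 1/2; 3–7: 1/2; 5–6: 1/2; 5–7: 1/2; 4–6: 1/2; 4–7: 1/2; 6–9: 1/2; 6–8: 1/2; 9–7: 1/2; 7–8: 1/2.
All other pairs contribute 0.
Summing the contributions gives betweenness(2) = 5.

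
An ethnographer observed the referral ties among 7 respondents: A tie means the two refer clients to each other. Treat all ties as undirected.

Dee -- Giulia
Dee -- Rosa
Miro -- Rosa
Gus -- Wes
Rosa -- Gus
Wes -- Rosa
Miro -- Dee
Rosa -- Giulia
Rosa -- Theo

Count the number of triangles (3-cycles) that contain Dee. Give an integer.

2

Dee's neighbors: Giulia, Miro, and Rosa.
Neighbor pairs that are themselves tied: Dee–Giulia–Rosa; Dee–Miro–Rosa. Each forms one triangle with Dee, for 2 in total.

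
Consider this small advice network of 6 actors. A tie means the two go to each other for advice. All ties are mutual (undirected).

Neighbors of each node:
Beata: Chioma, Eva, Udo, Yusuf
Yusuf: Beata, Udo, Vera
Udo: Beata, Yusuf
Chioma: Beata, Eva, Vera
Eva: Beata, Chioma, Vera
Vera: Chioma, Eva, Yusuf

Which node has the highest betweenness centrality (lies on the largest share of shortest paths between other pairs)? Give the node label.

Unnormalized betweenness of each node: Beata:3, Chioma:1/3, Eva:1/3, Udo:0, Vera:1, Yusuf:4/3.
Beata has the largest value, 3, making it the main broker — the node through which the most shortest paths run.

Beata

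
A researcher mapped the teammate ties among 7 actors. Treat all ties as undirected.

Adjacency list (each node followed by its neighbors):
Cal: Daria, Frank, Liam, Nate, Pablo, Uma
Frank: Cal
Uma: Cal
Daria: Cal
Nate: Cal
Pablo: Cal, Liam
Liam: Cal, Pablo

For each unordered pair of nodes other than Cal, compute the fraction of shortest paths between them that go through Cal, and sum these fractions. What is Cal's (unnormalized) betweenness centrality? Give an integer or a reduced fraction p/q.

Pairs whose geodesics pass through Cal — Uma–Liam: 1; Uma–Frank: 1; Uma–Nate: 1; Uma–Pablo: 1; Uma–Daria: 1; Liam–Frank: 1; Liam–Nate: 1; Liam–Daria: 1; Frank–Nate: 1; Frank–Pablo: 1; Frank–Daria: 1; Nate–Pablo: 1; Nate–Daria: 1; Pablo–Daria: 1.
All other pairs contribute 0.
Summing the contributions gives betweenness(Cal) = 14.

14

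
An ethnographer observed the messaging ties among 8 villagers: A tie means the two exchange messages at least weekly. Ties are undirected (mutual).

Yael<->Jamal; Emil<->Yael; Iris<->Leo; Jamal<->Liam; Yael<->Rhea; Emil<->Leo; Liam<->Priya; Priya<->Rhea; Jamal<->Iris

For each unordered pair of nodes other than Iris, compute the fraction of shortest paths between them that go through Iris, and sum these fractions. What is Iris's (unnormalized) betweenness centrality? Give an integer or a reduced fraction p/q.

5/2

Pairs whose geodesics pass through Iris — Leo–Priya: 1/2; Leo–Liam: 1; Leo–Jamal: 1.
All other pairs contribute 0.
Summing the contributions gives betweenness(Iris) = 5/2.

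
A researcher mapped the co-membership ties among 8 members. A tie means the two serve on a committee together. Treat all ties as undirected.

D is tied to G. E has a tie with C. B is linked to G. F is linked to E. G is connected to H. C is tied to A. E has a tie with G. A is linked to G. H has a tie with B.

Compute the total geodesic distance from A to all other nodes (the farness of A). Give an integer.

Distances from A: B:2, C:1, D:2, E:2, F:3, G:1, H:2.
Sum = 2 + 1 + 2 + 2 + 3 + 1 + 2 = 13.

13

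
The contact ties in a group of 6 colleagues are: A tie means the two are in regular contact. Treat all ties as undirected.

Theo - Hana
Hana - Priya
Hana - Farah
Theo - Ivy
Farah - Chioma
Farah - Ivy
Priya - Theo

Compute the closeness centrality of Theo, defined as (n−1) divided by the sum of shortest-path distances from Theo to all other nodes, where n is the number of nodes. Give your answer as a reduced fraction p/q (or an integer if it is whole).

Distances from Theo: Chioma:3, Farah:2, Hana:1, Ivy:1, Priya:1. Sum = 8.
n = 6, so closeness = 5/8.

5/8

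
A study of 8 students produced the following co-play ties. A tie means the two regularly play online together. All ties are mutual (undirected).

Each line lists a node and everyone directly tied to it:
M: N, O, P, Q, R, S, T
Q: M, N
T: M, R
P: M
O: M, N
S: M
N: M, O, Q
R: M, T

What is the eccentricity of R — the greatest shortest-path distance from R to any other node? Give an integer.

2

Distances from R: M:1, N:2, O:2, P:2, Q:2, S:2, T:1.
The largest is 2 (to O, P, Q, S, and N), so the eccentricity of R is 2.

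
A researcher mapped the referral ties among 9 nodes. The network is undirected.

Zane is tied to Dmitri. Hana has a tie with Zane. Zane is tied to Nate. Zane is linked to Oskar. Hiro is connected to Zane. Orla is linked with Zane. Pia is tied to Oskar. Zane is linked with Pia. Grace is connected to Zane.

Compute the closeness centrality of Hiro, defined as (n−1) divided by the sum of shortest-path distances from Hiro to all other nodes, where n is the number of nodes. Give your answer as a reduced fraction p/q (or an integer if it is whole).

Distances from Hiro: Dmitri:2, Grace:2, Hana:2, Nate:2, Orla:2, Oskar:2, Pia:2, Zane:1. Sum = 15.
n = 9, so closeness = 8/15.

8/15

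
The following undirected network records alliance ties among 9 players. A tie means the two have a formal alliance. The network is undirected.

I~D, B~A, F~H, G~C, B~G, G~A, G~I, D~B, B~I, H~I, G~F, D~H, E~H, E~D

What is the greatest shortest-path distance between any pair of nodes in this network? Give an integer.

Eccentricity of each node (its greatest distance to any other): A:3, B:2, C:4, D:3, E:4, F:2, G:3, H:3, I:2.
The maximum eccentricity is 4, realized for instance by the pair C–E via C – G – F – H – E. So the diameter is 4.

4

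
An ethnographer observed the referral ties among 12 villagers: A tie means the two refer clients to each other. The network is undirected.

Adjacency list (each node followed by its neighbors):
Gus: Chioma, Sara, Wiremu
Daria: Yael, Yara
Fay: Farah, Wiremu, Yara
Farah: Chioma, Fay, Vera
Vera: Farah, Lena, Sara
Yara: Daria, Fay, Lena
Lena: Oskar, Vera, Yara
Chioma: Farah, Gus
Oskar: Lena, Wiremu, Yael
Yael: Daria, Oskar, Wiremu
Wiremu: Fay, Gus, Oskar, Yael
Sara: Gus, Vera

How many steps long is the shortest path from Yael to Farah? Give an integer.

3

One shortest route is Yael – Wiremu – Fay – Farah, which uses 3 edges, and at distance 2 from Yael we only reach {Fay, Gus, Lena, Yara}, which does not include Farah. So d(Yael,Farah) = 3.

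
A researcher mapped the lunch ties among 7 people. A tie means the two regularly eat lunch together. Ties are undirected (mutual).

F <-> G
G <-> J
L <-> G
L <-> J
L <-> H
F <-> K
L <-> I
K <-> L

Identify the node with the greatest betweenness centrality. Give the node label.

L

Unnormalized betweenness of each node: F:1/2, G:5/2, H:0, I:0, J:0, K:3/2, L:21/2.
L has the largest value, 21/2, making it the main broker — the node through which the most shortest paths run.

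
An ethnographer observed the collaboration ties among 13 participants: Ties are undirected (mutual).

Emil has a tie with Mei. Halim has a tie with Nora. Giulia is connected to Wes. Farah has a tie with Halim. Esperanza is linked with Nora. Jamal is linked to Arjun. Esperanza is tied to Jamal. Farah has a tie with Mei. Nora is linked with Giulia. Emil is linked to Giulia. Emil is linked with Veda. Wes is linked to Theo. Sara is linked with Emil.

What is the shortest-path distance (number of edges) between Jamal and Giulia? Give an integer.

One shortest route is Jamal – Esperanza – Nora – Giulia, which uses 3 edges, and at distance 2 from Jamal we only reach {Nora}, which does not include Giulia. So d(Jamal,Giulia) = 3.

3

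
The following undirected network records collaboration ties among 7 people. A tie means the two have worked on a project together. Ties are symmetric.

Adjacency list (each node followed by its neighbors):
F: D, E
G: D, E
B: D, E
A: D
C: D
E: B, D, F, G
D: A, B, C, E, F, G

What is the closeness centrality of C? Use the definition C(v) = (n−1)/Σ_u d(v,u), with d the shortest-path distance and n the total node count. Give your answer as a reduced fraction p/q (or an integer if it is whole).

6/11

Distances from C: A:2, B:2, D:1, E:2, F:2, G:2. Sum = 11.
n = 7, so closeness = 6/11.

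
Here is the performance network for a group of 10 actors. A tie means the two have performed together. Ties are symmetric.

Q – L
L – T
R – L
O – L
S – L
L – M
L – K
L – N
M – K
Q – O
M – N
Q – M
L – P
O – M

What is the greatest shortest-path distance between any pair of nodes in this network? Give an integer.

Eccentricity of each node (its greatest distance to any other): K:2, L:1, M:2, N:2, O:2, P:2, Q:2, R:2, S:2, T:2.
The maximum eccentricity is 2, realized for instance by the pair M–P via M – L – P. So the diameter is 2.

2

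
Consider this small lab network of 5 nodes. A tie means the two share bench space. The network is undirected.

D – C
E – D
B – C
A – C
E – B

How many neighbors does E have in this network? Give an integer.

E is directly tied to B and D. That is 2 neighbors, so the degree of E is 2.

2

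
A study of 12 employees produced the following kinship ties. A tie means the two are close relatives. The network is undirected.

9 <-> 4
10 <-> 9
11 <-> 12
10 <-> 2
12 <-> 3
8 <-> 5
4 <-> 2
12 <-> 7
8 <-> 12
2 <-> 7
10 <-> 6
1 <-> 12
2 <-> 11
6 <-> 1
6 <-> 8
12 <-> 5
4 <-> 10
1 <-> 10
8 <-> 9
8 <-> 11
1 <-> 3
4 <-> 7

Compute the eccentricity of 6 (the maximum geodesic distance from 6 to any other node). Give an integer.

3

Distances from 6: 1:1, 2:2, 3:2, 4:2, 5:2, 7:3, 8:1, 9:2, 10:1, 11:2, 12:2.
The largest is 3 (to 7), so the eccentricity of 6 is 3.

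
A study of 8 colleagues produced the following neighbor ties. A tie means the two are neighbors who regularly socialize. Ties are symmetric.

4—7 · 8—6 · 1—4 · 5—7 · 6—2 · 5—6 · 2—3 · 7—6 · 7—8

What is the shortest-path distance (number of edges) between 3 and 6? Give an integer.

One shortest route is 3 – 2 – 6, which uses 2 edges, and 3 and 6 are not directly tied, so nothing shorter exists. So d(3,6) = 2.

2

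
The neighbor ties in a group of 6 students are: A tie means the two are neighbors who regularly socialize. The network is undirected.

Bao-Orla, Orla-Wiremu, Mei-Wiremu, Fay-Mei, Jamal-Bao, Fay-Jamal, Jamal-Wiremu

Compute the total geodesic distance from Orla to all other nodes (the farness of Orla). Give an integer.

9

Distances from Orla: Bao:1, Fay:3, Jamal:2, Mei:2, Wiremu:1.
Sum = 1 + 3 + 2 + 2 + 1 = 9.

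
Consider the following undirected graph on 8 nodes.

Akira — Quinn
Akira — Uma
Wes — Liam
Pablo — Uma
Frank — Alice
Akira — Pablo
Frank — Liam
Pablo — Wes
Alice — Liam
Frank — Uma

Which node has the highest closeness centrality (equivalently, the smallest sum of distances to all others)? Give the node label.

Farness (sum of distances to all others) for each node — Akira:13, Alice:16, Frank:12, Liam:14, Pablo:12, Quinn:19, Uma:11, Wes:13.
The smallest farness is 11, for Uma, so Uma has the highest closeness.

Uma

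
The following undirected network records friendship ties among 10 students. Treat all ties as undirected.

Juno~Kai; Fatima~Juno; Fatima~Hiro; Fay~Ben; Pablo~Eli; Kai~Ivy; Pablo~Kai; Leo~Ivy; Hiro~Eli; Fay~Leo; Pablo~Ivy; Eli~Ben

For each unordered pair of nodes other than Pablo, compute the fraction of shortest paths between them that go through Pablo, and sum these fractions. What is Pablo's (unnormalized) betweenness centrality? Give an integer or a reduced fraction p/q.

7

Pairs whose geodesics pass through Pablo — Kai–Hiro: 1/2; Kai–Eli: 1; Kai–Ben: 1; Juno–Eli: 1/2; Juno–Ben: 1/2; Hiro–Leo: 1/2; Hiro–Ivy: 1; Eli–Leo: 1/2; Eli–Ivy: 1; Ben–Ivy: 1/2.
All other pairs contribute 0.
Summing the contributions gives betweenness(Pablo) = 7.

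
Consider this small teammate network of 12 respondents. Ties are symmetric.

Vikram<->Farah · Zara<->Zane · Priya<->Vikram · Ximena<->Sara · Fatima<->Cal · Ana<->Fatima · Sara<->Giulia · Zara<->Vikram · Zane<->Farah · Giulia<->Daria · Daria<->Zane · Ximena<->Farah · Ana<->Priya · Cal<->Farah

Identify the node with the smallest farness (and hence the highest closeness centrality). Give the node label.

Farness (sum of distances to all others) for each node — Ana:36, Cal:26, Daria:30, Farah:20, Fatima:32, Giulia:36, Priya:30, Sara:32, Vikram:24, Ximena:26, Zane:24, Zara:28.
The smallest farness is 20, for Farah, so Farah has the highest closeness.

Farah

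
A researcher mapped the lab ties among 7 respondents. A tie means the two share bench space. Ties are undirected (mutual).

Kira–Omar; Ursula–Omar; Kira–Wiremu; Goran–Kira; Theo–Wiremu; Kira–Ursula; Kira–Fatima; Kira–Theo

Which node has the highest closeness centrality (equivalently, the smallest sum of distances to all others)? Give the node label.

Farness (sum of distances to all others) for each node — Fatima:11, Goran:11, Kira:6, Omar:10, Theo:10, Ursula:10, Wiremu:10.
The smallest farness is 6, for Kira, so Kira has the highest closeness.

Kira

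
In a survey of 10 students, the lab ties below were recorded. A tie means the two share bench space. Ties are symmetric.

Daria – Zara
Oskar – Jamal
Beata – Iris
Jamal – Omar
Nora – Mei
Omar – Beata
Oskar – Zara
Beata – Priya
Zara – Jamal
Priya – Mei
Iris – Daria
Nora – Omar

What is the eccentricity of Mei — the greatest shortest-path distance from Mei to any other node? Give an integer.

Distances from Mei: Beata:2, Daria:4, Iris:3, Jamal:3, Nora:1, Omar:2, Oskar:4, Priya:1, Zara:4.
The largest is 4 (to Oskar, Zara, and Daria), so the eccentricity of Mei is 4.

4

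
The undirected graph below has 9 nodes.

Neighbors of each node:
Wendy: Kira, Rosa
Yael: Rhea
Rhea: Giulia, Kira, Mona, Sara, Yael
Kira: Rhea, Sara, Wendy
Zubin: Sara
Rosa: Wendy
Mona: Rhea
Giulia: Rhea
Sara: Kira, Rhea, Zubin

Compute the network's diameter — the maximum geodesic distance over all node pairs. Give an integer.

Eccentricity of each node (its greatest distance to any other): Giulia:4, Kira:2, Mona:4, Rhea:3, Rosa:4, Sara:3, Wendy:3, Yael:4, Zubin:4.
The maximum eccentricity is 4, realized for instance by the pair Giulia–Rosa via Giulia – Rhea – Kira – Wendy – Rosa. So the diameter is 4.

4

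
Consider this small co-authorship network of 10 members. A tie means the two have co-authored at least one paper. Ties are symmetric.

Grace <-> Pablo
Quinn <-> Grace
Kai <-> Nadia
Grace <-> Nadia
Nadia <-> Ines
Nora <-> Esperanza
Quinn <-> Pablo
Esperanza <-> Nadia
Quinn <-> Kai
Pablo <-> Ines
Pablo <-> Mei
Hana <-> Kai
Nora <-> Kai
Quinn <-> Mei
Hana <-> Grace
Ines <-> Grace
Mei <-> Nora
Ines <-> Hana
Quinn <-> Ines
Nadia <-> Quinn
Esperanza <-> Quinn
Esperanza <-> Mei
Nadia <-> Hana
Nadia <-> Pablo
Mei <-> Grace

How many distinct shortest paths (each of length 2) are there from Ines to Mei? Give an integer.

3

The shortest distance is 2. The length-2 paths are: Ines–Grace–Mei; Ines–Pablo–Mei; Ines–Quinn–Mei.
That gives 3 distinct shortest paths.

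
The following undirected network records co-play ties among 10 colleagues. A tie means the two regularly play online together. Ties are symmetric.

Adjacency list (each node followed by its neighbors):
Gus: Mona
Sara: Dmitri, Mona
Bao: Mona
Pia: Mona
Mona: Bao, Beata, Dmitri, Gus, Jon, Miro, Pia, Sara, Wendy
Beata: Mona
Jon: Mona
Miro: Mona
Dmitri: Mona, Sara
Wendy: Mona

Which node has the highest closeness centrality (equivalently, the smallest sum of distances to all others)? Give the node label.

Mona

Farness (sum of distances to all others) for each node — Bao:17, Beata:17, Dmitri:16, Gus:17, Jon:17, Miro:17, Mona:9, Pia:17, Sara:16, Wendy:17.
The smallest farness is 9, for Mona, so Mona has the highest closeness.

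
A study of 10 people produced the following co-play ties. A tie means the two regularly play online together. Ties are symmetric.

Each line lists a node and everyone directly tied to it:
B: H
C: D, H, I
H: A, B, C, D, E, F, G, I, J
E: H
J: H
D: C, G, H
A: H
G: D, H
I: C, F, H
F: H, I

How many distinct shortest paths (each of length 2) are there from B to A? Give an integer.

The shortest distance is 2, and the only length-2 path is B–H–A. So there is exactly 1 shortest path.

1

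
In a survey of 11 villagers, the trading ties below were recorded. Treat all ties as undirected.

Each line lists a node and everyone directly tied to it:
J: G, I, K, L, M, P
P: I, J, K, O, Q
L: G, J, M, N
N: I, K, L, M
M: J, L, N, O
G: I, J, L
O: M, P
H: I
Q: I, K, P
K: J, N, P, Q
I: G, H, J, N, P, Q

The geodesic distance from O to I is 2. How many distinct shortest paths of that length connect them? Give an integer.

The shortest distance is 2, and the only length-2 path is O–P–I. So there is exactly 1 shortest path.

1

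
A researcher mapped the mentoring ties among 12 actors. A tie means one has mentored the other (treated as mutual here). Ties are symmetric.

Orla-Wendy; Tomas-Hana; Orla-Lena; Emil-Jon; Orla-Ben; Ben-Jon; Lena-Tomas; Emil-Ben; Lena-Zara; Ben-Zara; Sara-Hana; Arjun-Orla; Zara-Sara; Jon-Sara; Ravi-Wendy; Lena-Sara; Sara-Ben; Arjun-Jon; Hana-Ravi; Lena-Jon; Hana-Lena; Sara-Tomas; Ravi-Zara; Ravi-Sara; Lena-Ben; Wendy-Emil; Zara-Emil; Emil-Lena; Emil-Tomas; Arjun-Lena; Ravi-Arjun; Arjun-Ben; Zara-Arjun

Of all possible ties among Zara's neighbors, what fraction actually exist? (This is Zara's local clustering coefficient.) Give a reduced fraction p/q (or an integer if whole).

3/5

Zara's neighbors: Arjun, Ben, Emil, Lena, Ravi, and Sara (k = 6).
Possible neighbor pairs: C(6,2) = 15. Edges among them: Arjun–Ben, Arjun–Lena, Arjun–Ravi, Ben–Emil, Ben–Lena, Ben–Sara, Emil–Lena, Lena–Sara, Ravi–Sara → e = 9.
Clustering(Zara) = 9/15 = 3/5.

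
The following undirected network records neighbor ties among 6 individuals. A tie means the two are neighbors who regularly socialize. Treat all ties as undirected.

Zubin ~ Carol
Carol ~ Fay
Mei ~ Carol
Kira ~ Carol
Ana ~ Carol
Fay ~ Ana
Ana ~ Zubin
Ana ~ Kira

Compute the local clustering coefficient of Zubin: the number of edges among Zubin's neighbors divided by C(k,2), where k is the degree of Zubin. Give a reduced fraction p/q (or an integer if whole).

1

Zubin's neighbors: Ana and Carol (k = 2).
Possible neighbor pairs: C(2,2) = 1. Edges among them: Ana–Carol → e = 1.
Clustering(Zubin) = 1/1.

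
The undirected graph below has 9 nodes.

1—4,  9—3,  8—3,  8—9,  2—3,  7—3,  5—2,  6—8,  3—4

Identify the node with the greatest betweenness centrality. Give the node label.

Unnormalized betweenness of each node: 1:0, 2:7, 3:23, 4:7, 5:0, 6:0, 7:0, 8:7, 9:0.
3 has the largest value, 23, making it the main broker — the node through which the most shortest paths run.

3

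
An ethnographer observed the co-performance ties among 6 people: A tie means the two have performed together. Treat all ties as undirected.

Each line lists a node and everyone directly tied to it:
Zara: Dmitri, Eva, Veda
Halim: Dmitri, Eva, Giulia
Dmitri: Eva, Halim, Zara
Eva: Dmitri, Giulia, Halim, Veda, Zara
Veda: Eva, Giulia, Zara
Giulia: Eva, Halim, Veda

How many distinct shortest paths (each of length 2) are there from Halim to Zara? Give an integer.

2

The shortest distance is 2. The length-2 paths are: Halim–Eva–Zara; Halim–Dmitri–Zara.
That gives 2 distinct shortest paths.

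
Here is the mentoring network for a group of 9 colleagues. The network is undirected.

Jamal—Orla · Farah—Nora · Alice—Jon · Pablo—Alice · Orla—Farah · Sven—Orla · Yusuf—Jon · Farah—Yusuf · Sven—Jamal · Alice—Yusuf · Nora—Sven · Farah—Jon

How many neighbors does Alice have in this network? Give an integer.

Alice is directly tied to Jon, Pablo, and Yusuf. That is 3 neighbors, so the degree of Alice is 3.

3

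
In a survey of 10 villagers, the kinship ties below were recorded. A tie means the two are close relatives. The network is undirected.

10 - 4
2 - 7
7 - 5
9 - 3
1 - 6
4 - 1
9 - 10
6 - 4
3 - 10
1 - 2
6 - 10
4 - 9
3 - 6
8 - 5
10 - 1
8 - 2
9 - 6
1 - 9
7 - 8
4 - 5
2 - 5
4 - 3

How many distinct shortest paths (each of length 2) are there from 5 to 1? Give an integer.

2

The shortest distance is 2. The length-2 paths are: 5–2–1; 5–4–1.
That gives 2 distinct shortest paths.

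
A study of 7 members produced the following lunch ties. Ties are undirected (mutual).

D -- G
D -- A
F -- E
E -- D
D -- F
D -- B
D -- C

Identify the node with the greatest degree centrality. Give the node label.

Degrees — A:1, B:1, C:1, D:6, E:2, F:2, G:1.
The maximum is 6, attained only by D.

D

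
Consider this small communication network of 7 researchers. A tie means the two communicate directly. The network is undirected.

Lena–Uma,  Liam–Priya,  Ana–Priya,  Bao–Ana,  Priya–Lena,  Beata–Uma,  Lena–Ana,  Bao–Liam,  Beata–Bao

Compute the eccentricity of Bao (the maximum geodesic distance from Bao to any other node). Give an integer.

2

Distances from Bao: Ana:1, Beata:1, Lena:2, Liam:1, Priya:2, Uma:2.
The largest is 2 (to Uma, Lena, and Priya), so the eccentricity of Bao is 2.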